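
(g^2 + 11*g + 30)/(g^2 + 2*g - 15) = (g + 6)/(g - 3)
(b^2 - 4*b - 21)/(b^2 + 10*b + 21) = (b - 7)/(b + 7)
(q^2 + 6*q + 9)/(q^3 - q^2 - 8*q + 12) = (q + 3)/(q^2 - 4*q + 4)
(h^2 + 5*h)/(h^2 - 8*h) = (h + 5)/(h - 8)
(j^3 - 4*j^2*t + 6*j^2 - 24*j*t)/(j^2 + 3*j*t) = (j^2 - 4*j*t + 6*j - 24*t)/(j + 3*t)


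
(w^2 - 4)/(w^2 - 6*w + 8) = (w + 2)/(w - 4)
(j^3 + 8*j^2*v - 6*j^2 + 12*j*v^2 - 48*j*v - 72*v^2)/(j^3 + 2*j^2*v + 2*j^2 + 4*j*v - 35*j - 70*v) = (j^2 + 6*j*v - 6*j - 36*v)/(j^2 + 2*j - 35)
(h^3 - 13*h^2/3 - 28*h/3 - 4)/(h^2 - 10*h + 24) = (3*h^2 + 5*h + 2)/(3*(h - 4))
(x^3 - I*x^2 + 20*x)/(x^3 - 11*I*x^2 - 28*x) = (-x^2 + I*x - 20)/(-x^2 + 11*I*x + 28)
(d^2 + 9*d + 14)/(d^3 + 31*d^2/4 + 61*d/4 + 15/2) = 4*(d + 7)/(4*d^2 + 23*d + 15)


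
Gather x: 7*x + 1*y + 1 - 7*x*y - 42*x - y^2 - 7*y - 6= x*(-7*y - 35) - y^2 - 6*y - 5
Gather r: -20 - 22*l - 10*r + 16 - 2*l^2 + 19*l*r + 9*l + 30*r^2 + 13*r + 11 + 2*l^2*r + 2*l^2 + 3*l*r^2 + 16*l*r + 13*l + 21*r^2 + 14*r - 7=r^2*(3*l + 51) + r*(2*l^2 + 35*l + 17)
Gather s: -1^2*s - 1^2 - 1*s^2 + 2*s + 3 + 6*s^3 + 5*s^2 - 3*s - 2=6*s^3 + 4*s^2 - 2*s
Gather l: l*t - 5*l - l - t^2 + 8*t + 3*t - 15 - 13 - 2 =l*(t - 6) - t^2 + 11*t - 30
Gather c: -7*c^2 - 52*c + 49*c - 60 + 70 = -7*c^2 - 3*c + 10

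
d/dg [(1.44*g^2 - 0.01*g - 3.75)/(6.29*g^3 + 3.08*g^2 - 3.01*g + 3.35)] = (-9.0576*g^4 + 0.1258*g^3 + 66.4589*g^2 + 32.748*g - 11.321)/(39.5641*g^6 + 38.7464*g^5 - 28.3794*g^4 + 23.6014*g^3 + 29.6961*g^2 - 20.167*g + 11.2225)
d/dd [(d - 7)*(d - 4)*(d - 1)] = 3*d^2 - 24*d + 39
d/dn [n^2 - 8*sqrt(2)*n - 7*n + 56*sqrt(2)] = 2*n - 8*sqrt(2) - 7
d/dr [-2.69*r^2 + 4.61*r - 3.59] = 4.61 - 5.38*r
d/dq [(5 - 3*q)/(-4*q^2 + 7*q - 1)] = 4*(-3*q^2 + 10*q - 8)/(16*q^4 - 56*q^3 + 57*q^2 - 14*q + 1)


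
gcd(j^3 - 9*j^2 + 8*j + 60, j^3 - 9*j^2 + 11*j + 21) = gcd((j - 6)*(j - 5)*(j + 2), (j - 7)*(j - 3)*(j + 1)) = 1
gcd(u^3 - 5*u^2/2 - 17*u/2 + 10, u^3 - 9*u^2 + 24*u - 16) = u^2 - 5*u + 4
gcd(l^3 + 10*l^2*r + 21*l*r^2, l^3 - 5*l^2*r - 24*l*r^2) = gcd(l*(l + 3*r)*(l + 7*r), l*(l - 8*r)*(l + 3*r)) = l^2 + 3*l*r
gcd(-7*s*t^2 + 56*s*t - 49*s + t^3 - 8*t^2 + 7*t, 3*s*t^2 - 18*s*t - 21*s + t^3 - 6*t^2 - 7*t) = t - 7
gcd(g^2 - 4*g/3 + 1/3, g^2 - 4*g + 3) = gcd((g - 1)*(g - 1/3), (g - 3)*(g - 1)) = g - 1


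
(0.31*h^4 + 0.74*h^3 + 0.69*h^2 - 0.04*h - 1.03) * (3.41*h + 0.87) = 1.0571*h^5 + 2.7931*h^4 + 2.9967*h^3 + 0.4639*h^2 - 3.5471*h - 0.8961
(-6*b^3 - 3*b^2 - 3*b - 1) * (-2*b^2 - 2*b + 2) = 12*b^5 + 18*b^4 + 2*b^2 - 4*b - 2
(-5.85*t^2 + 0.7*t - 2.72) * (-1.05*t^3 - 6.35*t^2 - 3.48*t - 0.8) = 6.1425*t^5 + 36.4125*t^4 + 18.769*t^3 + 19.516*t^2 + 8.9056*t + 2.176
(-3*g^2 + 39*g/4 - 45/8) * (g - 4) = -3*g^3 + 87*g^2/4 - 357*g/8 + 45/2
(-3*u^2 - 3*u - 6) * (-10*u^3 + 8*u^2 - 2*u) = 30*u^5 + 6*u^4 + 42*u^3 - 42*u^2 + 12*u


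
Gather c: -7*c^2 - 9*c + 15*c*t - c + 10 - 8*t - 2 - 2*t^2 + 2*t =-7*c^2 + c*(15*t - 10) - 2*t^2 - 6*t + 8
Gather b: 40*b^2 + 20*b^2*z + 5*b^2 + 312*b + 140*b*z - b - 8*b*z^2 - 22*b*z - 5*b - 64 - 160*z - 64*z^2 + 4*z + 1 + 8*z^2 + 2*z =b^2*(20*z + 45) + b*(-8*z^2 + 118*z + 306) - 56*z^2 - 154*z - 63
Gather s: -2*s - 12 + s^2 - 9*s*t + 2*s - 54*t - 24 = s^2 - 9*s*t - 54*t - 36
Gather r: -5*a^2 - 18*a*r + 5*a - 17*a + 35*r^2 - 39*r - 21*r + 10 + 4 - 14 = -5*a^2 - 12*a + 35*r^2 + r*(-18*a - 60)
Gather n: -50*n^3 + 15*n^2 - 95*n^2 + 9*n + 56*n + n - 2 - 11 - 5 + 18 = -50*n^3 - 80*n^2 + 66*n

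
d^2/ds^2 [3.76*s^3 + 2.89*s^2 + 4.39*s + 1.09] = 22.56*s + 5.78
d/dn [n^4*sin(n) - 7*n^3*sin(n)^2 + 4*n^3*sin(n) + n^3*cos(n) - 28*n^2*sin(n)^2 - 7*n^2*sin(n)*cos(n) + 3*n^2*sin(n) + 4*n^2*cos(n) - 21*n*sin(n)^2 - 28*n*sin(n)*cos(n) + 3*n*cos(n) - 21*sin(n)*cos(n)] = n^4*cos(n) + 3*n^3*sin(n) - 7*n^3*sin(2*n) + 4*n^3*cos(n) + 8*n^2*sin(n) - 28*n^2*sin(2*n) + 6*n^2*cos(n) + 7*n^2*cos(2*n)/2 - 21*n^2/2 + 3*n*sin(n) - 28*n*sin(2*n) + 8*n*cos(n) - 28*n - 14*sin(2*n) + 3*cos(n) - 21*cos(2*n)/2 - 21/2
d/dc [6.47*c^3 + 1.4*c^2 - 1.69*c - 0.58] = 19.41*c^2 + 2.8*c - 1.69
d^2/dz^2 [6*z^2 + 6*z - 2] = 12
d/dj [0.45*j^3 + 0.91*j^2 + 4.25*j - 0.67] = 1.35*j^2 + 1.82*j + 4.25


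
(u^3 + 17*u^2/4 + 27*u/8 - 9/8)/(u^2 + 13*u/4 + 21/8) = (4*u^2 + 11*u - 3)/(4*u + 7)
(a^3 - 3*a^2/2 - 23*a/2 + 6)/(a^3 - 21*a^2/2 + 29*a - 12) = (a + 3)/(a - 6)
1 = 1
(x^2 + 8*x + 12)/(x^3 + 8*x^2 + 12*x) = 1/x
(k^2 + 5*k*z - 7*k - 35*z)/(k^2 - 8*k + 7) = (k + 5*z)/(k - 1)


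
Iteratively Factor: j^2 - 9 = (j - 3)*(j + 3)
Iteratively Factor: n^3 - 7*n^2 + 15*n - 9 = (n - 1)*(n^2 - 6*n + 9) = (n - 3)*(n - 1)*(n - 3)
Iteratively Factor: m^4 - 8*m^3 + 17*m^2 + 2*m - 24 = (m - 2)*(m^3 - 6*m^2 + 5*m + 12) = (m - 3)*(m - 2)*(m^2 - 3*m - 4) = (m - 3)*(m - 2)*(m + 1)*(m - 4)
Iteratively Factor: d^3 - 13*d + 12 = (d - 1)*(d^2 + d - 12) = (d - 3)*(d - 1)*(d + 4)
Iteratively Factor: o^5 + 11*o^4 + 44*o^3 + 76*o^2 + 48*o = (o + 3)*(o^4 + 8*o^3 + 20*o^2 + 16*o) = (o + 2)*(o + 3)*(o^3 + 6*o^2 + 8*o) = (o + 2)*(o + 3)*(o + 4)*(o^2 + 2*o) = (o + 2)^2*(o + 3)*(o + 4)*(o)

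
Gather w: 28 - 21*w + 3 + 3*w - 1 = 30 - 18*w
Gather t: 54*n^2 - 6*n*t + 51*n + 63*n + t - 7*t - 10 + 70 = 54*n^2 + 114*n + t*(-6*n - 6) + 60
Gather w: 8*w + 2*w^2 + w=2*w^2 + 9*w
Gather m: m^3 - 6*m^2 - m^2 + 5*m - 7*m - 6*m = m^3 - 7*m^2 - 8*m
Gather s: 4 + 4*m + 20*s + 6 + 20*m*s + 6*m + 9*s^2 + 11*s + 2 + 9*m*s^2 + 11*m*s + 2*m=12*m + s^2*(9*m + 9) + s*(31*m + 31) + 12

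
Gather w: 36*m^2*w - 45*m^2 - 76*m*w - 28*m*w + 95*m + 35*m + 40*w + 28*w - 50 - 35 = -45*m^2 + 130*m + w*(36*m^2 - 104*m + 68) - 85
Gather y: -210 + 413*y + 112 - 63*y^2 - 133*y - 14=-63*y^2 + 280*y - 112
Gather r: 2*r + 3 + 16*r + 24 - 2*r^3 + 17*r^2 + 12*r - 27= -2*r^3 + 17*r^2 + 30*r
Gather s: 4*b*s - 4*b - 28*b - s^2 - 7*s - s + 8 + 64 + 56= -32*b - s^2 + s*(4*b - 8) + 128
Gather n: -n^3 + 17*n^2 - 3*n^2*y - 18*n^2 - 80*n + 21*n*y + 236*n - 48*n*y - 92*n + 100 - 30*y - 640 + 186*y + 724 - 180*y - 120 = -n^3 + n^2*(-3*y - 1) + n*(64 - 27*y) - 24*y + 64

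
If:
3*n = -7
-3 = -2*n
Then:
No Solution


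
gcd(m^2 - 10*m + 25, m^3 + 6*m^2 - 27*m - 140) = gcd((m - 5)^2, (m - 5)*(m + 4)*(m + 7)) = m - 5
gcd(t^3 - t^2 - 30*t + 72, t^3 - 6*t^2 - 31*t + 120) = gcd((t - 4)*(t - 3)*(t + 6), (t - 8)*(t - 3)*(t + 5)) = t - 3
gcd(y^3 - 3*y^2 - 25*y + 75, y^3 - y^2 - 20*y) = y - 5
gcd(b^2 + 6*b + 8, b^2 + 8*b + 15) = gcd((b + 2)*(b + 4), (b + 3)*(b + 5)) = 1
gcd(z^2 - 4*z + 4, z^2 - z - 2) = z - 2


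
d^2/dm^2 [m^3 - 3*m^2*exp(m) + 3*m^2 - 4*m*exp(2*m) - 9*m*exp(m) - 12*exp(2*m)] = -3*m^2*exp(m) - 16*m*exp(2*m) - 21*m*exp(m) + 6*m - 64*exp(2*m) - 24*exp(m) + 6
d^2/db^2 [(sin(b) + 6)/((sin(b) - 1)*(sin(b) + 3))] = -(sin(b)^4 + 23*sin(b)^3 + 75*sin(b)^2 + 141*sin(b) + 96)/((sin(b) - 1)^2*(sin(b) + 3)^3)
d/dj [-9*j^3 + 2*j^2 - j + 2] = -27*j^2 + 4*j - 1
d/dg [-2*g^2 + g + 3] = 1 - 4*g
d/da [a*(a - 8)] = 2*a - 8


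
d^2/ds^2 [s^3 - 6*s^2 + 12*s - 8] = 6*s - 12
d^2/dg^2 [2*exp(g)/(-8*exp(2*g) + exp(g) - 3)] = 2*(-2*(16*exp(g) - 1)^2*exp(2*g) + (64*exp(g) - 3)*(8*exp(2*g) - exp(g) + 3)*exp(g) - (8*exp(2*g) - exp(g) + 3)^2)*exp(g)/(8*exp(2*g) - exp(g) + 3)^3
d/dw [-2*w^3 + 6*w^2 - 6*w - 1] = -6*w^2 + 12*w - 6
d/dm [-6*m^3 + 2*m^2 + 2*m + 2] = -18*m^2 + 4*m + 2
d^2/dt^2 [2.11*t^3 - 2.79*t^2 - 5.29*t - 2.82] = 12.66*t - 5.58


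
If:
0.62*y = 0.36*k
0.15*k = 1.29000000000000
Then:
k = 8.60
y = 4.99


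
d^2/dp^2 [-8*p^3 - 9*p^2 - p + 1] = -48*p - 18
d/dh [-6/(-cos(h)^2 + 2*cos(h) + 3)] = 12*(cos(h) - 1)*sin(h)/(sin(h)^2 + 2*cos(h) + 2)^2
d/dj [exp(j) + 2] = exp(j)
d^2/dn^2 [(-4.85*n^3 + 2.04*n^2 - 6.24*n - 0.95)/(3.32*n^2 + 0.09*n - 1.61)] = (5.6843418860808e-14*n^5 - 2.8421709430404e-14*n^4 - 190.705666*n^3 + 6.81415800000002*n^2 - 277.257558*n - 1.403854)/(36.594368*n^6 + 2.976048*n^5 - 53.157516*n^4 - 2.885679*n^3 + 25.778193*n^2 + 0.699867*n - 4.173281)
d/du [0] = 0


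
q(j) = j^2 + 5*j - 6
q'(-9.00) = -13.00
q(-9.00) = 30.00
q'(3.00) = 11.00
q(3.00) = 18.00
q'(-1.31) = 2.38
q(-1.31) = -10.83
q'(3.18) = 11.36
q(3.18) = 20.01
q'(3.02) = 11.04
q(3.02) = 18.22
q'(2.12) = 9.24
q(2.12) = 9.09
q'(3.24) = 11.48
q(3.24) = 20.70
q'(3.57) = 12.14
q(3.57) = 24.59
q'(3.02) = 11.04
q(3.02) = 18.22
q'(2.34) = 9.68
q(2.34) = 11.18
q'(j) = 2*j + 5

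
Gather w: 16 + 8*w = 8*w + 16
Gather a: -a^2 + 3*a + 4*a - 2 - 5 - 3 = -a^2 + 7*a - 10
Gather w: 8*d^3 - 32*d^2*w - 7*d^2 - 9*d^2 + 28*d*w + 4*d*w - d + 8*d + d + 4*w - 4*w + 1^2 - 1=8*d^3 - 16*d^2 + 8*d + w*(-32*d^2 + 32*d)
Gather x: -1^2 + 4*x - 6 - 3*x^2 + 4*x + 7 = -3*x^2 + 8*x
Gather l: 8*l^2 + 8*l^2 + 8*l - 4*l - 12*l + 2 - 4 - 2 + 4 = 16*l^2 - 8*l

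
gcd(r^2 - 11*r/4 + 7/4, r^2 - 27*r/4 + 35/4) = r - 7/4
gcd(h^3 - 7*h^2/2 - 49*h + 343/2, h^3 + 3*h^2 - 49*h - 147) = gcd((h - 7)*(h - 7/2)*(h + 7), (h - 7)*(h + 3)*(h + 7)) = h^2 - 49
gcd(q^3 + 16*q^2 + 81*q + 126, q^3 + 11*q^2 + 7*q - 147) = q + 7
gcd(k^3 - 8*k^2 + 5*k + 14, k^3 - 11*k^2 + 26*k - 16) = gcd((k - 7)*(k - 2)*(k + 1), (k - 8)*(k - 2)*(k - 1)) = k - 2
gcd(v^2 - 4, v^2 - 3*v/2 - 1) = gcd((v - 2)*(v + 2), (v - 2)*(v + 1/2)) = v - 2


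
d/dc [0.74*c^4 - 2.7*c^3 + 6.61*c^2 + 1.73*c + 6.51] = 2.96*c^3 - 8.1*c^2 + 13.22*c + 1.73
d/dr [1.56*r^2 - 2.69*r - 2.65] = 3.12*r - 2.69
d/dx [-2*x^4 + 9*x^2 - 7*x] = -8*x^3 + 18*x - 7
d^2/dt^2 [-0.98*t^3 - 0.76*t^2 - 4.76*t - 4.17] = -5.88*t - 1.52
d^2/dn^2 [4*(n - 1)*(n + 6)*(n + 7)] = 24*n + 96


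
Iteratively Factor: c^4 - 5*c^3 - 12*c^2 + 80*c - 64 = (c + 4)*(c^3 - 9*c^2 + 24*c - 16) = (c - 4)*(c + 4)*(c^2 - 5*c + 4) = (c - 4)*(c - 1)*(c + 4)*(c - 4)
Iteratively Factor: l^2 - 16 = (l + 4)*(l - 4)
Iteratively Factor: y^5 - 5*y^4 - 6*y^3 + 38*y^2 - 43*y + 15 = (y - 1)*(y^4 - 4*y^3 - 10*y^2 + 28*y - 15) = (y - 1)^2*(y^3 - 3*y^2 - 13*y + 15) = (y - 5)*(y - 1)^2*(y^2 + 2*y - 3) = (y - 5)*(y - 1)^2*(y + 3)*(y - 1)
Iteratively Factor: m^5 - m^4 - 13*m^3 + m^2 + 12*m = (m + 1)*(m^4 - 2*m^3 - 11*m^2 + 12*m) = (m - 1)*(m + 1)*(m^3 - m^2 - 12*m) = m*(m - 1)*(m + 1)*(m^2 - m - 12) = m*(m - 1)*(m + 1)*(m + 3)*(m - 4)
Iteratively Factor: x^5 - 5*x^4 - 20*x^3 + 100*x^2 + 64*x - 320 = (x - 4)*(x^4 - x^3 - 24*x^2 + 4*x + 80) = (x - 4)*(x + 2)*(x^3 - 3*x^2 - 18*x + 40) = (x - 4)*(x + 2)*(x + 4)*(x^2 - 7*x + 10) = (x - 4)*(x - 2)*(x + 2)*(x + 4)*(x - 5)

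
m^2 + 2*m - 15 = (m - 3)*(m + 5)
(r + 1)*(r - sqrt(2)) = r^2 - sqrt(2)*r + r - sqrt(2)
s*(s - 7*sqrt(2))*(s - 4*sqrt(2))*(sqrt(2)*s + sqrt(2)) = sqrt(2)*s^4 - 22*s^3 + sqrt(2)*s^3 - 22*s^2 + 56*sqrt(2)*s^2 + 56*sqrt(2)*s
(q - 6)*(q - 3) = q^2 - 9*q + 18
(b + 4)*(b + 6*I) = b^2 + 4*b + 6*I*b + 24*I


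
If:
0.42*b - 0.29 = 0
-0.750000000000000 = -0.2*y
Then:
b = 0.69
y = 3.75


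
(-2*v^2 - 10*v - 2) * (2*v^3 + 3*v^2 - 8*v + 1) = -4*v^5 - 26*v^4 - 18*v^3 + 72*v^2 + 6*v - 2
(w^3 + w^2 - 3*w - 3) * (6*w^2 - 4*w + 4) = 6*w^5 + 2*w^4 - 18*w^3 - 2*w^2 - 12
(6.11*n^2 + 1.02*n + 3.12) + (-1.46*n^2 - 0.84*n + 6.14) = 4.65*n^2 + 0.18*n + 9.26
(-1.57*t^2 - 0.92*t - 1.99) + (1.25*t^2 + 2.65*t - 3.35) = -0.32*t^2 + 1.73*t - 5.34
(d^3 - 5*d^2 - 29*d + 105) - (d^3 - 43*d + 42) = -5*d^2 + 14*d + 63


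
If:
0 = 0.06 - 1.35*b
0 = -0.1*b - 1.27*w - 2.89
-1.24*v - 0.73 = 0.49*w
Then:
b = 0.04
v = 0.31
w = -2.28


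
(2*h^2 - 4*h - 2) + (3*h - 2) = 2*h^2 - h - 4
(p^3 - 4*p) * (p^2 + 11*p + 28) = p^5 + 11*p^4 + 24*p^3 - 44*p^2 - 112*p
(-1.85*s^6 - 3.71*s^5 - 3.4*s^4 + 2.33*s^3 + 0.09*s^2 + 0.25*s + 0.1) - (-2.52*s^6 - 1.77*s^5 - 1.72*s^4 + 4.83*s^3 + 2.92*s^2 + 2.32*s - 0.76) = 0.67*s^6 - 1.94*s^5 - 1.68*s^4 - 2.5*s^3 - 2.83*s^2 - 2.07*s + 0.86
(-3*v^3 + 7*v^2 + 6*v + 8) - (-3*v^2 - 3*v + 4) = -3*v^3 + 10*v^2 + 9*v + 4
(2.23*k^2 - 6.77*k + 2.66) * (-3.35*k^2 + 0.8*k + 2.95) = -7.4705*k^4 + 24.4635*k^3 - 7.7485*k^2 - 17.8435*k + 7.847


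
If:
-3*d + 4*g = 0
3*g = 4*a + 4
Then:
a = 3*g/4 - 1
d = 4*g/3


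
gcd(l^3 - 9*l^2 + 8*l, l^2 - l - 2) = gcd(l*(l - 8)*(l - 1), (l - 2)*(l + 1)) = 1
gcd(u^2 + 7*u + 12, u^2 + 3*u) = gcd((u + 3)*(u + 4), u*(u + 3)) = u + 3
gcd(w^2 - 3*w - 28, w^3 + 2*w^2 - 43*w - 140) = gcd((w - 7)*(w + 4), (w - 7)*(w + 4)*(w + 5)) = w^2 - 3*w - 28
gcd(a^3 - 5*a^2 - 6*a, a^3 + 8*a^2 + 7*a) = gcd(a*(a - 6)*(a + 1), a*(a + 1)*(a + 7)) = a^2 + a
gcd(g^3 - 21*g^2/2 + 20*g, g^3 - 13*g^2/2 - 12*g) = g^2 - 8*g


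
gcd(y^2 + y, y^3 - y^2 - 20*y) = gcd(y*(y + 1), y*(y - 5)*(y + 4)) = y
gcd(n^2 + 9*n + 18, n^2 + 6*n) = n + 6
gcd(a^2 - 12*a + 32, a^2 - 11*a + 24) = a - 8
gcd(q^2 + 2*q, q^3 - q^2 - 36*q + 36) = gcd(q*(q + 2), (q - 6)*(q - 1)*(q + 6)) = 1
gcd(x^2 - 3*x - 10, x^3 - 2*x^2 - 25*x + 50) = x - 5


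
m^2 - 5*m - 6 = (m - 6)*(m + 1)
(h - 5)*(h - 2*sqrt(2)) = h^2 - 5*h - 2*sqrt(2)*h + 10*sqrt(2)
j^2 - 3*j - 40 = (j - 8)*(j + 5)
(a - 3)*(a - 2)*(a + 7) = a^3 + 2*a^2 - 29*a + 42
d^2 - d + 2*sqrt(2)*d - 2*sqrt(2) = (d - 1)*(d + 2*sqrt(2))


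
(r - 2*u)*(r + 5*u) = r^2 + 3*r*u - 10*u^2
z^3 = z^3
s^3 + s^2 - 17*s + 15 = (s - 3)*(s - 1)*(s + 5)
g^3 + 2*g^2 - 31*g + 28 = (g - 4)*(g - 1)*(g + 7)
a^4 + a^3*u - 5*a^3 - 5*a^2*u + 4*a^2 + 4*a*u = a*(a - 4)*(a - 1)*(a + u)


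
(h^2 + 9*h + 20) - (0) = h^2 + 9*h + 20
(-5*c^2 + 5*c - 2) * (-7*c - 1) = 35*c^3 - 30*c^2 + 9*c + 2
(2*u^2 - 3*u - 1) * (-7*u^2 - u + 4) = -14*u^4 + 19*u^3 + 18*u^2 - 11*u - 4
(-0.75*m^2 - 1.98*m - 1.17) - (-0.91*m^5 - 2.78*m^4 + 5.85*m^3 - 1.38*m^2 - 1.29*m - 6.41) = 0.91*m^5 + 2.78*m^4 - 5.85*m^3 + 0.63*m^2 - 0.69*m + 5.24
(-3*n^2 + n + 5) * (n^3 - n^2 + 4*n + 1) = -3*n^5 + 4*n^4 - 8*n^3 - 4*n^2 + 21*n + 5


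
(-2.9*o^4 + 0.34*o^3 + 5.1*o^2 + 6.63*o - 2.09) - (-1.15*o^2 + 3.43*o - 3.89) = -2.9*o^4 + 0.34*o^3 + 6.25*o^2 + 3.2*o + 1.8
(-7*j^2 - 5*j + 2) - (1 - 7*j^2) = 1 - 5*j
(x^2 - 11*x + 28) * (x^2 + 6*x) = x^4 - 5*x^3 - 38*x^2 + 168*x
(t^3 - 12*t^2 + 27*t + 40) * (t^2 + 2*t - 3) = t^5 - 10*t^4 + 130*t^2 - t - 120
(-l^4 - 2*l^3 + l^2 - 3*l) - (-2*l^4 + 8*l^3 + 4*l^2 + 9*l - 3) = l^4 - 10*l^3 - 3*l^2 - 12*l + 3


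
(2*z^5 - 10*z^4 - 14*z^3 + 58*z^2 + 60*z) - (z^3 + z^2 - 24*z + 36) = 2*z^5 - 10*z^4 - 15*z^3 + 57*z^2 + 84*z - 36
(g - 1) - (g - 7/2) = 5/2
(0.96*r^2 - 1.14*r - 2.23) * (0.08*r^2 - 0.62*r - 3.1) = 0.0768*r^4 - 0.6864*r^3 - 2.4476*r^2 + 4.9166*r + 6.913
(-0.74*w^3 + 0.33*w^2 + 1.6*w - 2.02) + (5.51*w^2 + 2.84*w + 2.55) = -0.74*w^3 + 5.84*w^2 + 4.44*w + 0.53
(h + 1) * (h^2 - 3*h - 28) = h^3 - 2*h^2 - 31*h - 28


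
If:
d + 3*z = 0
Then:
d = -3*z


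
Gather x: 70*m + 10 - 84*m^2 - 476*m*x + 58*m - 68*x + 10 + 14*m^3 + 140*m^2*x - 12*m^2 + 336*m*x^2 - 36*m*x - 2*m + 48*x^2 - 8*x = 14*m^3 - 96*m^2 + 126*m + x^2*(336*m + 48) + x*(140*m^2 - 512*m - 76) + 20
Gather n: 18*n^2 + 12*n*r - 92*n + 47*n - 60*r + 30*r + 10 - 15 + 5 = 18*n^2 + n*(12*r - 45) - 30*r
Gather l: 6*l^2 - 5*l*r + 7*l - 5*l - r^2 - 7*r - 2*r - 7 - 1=6*l^2 + l*(2 - 5*r) - r^2 - 9*r - 8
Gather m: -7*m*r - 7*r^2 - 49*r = -7*m*r - 7*r^2 - 49*r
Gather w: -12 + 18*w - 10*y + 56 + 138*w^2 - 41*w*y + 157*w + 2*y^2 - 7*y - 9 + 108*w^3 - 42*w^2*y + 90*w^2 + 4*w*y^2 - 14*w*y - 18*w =108*w^3 + w^2*(228 - 42*y) + w*(4*y^2 - 55*y + 157) + 2*y^2 - 17*y + 35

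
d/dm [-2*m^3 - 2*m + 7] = -6*m^2 - 2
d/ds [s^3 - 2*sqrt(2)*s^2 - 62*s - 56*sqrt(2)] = 3*s^2 - 4*sqrt(2)*s - 62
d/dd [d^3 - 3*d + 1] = 3*d^2 - 3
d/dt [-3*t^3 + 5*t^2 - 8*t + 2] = -9*t^2 + 10*t - 8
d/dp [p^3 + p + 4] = 3*p^2 + 1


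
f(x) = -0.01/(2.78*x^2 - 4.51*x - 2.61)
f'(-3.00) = -0.00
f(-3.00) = -0.00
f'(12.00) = 0.00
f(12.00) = -0.00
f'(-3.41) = -0.00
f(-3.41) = -0.00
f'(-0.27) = -0.04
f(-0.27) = 0.01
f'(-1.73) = -0.00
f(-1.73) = -0.00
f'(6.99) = 0.00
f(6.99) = -0.00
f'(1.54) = 0.00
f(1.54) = 0.00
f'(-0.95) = -0.01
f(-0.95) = -0.00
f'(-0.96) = -0.01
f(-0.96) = -0.00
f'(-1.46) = -0.00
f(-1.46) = -0.00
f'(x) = -0.01*(4.51 - 5.56*x)/(2.78*x^2 - 4.51*x - 2.61)^2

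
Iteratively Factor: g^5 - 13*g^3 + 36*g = (g + 2)*(g^4 - 2*g^3 - 9*g^2 + 18*g) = (g - 2)*(g + 2)*(g^3 - 9*g) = (g - 2)*(g + 2)*(g + 3)*(g^2 - 3*g) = (g - 3)*(g - 2)*(g + 2)*(g + 3)*(g)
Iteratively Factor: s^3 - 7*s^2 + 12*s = (s)*(s^2 - 7*s + 12) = s*(s - 3)*(s - 4)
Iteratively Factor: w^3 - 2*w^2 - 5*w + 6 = (w + 2)*(w^2 - 4*w + 3) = (w - 3)*(w + 2)*(w - 1)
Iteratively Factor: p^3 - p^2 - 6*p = (p + 2)*(p^2 - 3*p) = (p - 3)*(p + 2)*(p)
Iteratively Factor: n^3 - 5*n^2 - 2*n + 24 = (n - 3)*(n^2 - 2*n - 8) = (n - 3)*(n + 2)*(n - 4)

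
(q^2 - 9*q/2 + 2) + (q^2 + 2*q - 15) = 2*q^2 - 5*q/2 - 13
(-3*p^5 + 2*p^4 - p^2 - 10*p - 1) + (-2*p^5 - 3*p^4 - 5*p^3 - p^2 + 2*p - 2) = -5*p^5 - p^4 - 5*p^3 - 2*p^2 - 8*p - 3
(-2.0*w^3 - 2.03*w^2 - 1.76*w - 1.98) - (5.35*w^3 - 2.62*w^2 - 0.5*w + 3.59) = -7.35*w^3 + 0.59*w^2 - 1.26*w - 5.57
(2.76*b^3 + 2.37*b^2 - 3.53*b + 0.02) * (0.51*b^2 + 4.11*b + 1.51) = 1.4076*b^5 + 12.5523*b^4 + 12.108*b^3 - 10.9194*b^2 - 5.2481*b + 0.0302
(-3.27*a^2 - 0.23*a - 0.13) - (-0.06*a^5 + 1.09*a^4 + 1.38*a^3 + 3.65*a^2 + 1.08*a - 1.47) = 0.06*a^5 - 1.09*a^4 - 1.38*a^3 - 6.92*a^2 - 1.31*a + 1.34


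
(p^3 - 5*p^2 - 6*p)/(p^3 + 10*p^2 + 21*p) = (p^2 - 5*p - 6)/(p^2 + 10*p + 21)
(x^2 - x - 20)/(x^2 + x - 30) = (x + 4)/(x + 6)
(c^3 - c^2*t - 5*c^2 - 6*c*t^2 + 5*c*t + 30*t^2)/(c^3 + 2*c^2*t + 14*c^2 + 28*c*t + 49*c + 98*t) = (c^2 - 3*c*t - 5*c + 15*t)/(c^2 + 14*c + 49)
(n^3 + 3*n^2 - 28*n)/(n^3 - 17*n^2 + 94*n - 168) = n*(n + 7)/(n^2 - 13*n + 42)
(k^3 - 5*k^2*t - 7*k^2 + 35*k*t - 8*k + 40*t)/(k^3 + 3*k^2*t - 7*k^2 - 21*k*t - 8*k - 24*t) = (k - 5*t)/(k + 3*t)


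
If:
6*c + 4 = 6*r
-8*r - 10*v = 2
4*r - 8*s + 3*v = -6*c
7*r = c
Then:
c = -7/9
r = -1/9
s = -49/72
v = -1/9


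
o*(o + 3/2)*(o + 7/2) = o^3 + 5*o^2 + 21*o/4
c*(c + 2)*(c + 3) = c^3 + 5*c^2 + 6*c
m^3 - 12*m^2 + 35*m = m*(m - 7)*(m - 5)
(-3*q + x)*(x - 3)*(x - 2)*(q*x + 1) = -3*q^2*x^3 + 15*q^2*x^2 - 18*q^2*x + q*x^4 - 5*q*x^3 + 3*q*x^2 + 15*q*x - 18*q + x^3 - 5*x^2 + 6*x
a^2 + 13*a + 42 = (a + 6)*(a + 7)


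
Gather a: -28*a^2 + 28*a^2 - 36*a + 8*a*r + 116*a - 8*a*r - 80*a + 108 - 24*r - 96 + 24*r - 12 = 0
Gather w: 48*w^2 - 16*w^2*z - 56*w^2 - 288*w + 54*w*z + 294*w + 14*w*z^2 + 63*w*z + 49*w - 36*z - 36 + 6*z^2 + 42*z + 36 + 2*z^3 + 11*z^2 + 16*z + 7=w^2*(-16*z - 8) + w*(14*z^2 + 117*z + 55) + 2*z^3 + 17*z^2 + 22*z + 7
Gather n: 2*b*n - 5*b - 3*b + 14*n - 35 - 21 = -8*b + n*(2*b + 14) - 56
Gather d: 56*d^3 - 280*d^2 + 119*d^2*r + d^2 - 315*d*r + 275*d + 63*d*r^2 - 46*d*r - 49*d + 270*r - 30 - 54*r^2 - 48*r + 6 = 56*d^3 + d^2*(119*r - 279) + d*(63*r^2 - 361*r + 226) - 54*r^2 + 222*r - 24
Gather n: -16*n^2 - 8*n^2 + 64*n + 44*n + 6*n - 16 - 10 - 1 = -24*n^2 + 114*n - 27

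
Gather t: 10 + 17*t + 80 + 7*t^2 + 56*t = 7*t^2 + 73*t + 90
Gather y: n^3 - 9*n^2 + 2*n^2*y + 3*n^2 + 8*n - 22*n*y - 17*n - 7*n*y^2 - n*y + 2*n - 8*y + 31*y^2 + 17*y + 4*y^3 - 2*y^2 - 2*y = n^3 - 6*n^2 - 7*n + 4*y^3 + y^2*(29 - 7*n) + y*(2*n^2 - 23*n + 7)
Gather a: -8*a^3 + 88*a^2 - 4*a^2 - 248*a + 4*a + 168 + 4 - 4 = -8*a^3 + 84*a^2 - 244*a + 168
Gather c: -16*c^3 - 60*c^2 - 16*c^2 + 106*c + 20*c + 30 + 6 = -16*c^3 - 76*c^2 + 126*c + 36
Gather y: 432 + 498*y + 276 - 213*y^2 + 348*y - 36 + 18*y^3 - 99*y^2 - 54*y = 18*y^3 - 312*y^2 + 792*y + 672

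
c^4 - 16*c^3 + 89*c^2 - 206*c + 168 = (c - 7)*(c - 4)*(c - 3)*(c - 2)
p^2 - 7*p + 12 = (p - 4)*(p - 3)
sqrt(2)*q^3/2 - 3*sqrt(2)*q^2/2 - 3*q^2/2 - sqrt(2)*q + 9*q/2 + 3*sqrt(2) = (q - 3)*(q - 2*sqrt(2))*(sqrt(2)*q/2 + 1/2)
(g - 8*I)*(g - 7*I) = g^2 - 15*I*g - 56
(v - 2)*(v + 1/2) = v^2 - 3*v/2 - 1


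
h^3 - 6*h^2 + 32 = (h - 4)^2*(h + 2)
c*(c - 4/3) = c^2 - 4*c/3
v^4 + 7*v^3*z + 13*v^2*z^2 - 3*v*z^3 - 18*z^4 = (v - z)*(v + 2*z)*(v + 3*z)^2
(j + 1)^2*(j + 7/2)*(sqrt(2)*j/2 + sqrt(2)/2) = sqrt(2)*j^4/2 + 13*sqrt(2)*j^3/4 + 27*sqrt(2)*j^2/4 + 23*sqrt(2)*j/4 + 7*sqrt(2)/4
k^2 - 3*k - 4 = (k - 4)*(k + 1)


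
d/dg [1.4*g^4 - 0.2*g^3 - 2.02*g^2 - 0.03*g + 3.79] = 5.6*g^3 - 0.6*g^2 - 4.04*g - 0.03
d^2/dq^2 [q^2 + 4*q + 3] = 2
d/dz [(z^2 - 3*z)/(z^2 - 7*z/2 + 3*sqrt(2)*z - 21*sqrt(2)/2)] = 2*(-z*(z - 3)*(4*z - 7 + 6*sqrt(2)) + (2*z - 3)*(2*z^2 - 7*z + 6*sqrt(2)*z - 21*sqrt(2)))/(2*z^2 - 7*z + 6*sqrt(2)*z - 21*sqrt(2))^2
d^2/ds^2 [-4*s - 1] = 0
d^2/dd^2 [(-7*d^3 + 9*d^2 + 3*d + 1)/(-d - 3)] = 2*(7*d^3 + 63*d^2 + 189*d - 73)/(d^3 + 9*d^2 + 27*d + 27)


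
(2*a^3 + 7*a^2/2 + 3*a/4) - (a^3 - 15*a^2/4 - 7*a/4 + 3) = a^3 + 29*a^2/4 + 5*a/2 - 3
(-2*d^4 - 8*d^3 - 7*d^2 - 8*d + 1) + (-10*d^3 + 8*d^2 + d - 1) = -2*d^4 - 18*d^3 + d^2 - 7*d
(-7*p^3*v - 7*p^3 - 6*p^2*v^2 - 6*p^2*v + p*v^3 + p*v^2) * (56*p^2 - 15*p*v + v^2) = -392*p^5*v - 392*p^5 - 231*p^4*v^2 - 231*p^4*v + 139*p^3*v^3 + 139*p^3*v^2 - 21*p^2*v^4 - 21*p^2*v^3 + p*v^5 + p*v^4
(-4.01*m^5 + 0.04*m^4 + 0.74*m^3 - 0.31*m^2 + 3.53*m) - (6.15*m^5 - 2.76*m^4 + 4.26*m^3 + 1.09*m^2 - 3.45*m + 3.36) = -10.16*m^5 + 2.8*m^4 - 3.52*m^3 - 1.4*m^2 + 6.98*m - 3.36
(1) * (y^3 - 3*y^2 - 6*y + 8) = y^3 - 3*y^2 - 6*y + 8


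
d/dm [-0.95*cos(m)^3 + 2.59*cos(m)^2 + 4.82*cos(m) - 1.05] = (2.85*cos(m)^2 - 5.18*cos(m) - 4.82)*sin(m)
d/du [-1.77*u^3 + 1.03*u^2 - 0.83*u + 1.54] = -5.31*u^2 + 2.06*u - 0.83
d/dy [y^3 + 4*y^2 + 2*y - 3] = 3*y^2 + 8*y + 2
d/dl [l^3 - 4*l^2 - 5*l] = 3*l^2 - 8*l - 5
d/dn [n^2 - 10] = 2*n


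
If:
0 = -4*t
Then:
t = 0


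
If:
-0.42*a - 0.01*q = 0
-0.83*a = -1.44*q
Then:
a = 0.00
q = 0.00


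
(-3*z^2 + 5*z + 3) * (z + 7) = -3*z^3 - 16*z^2 + 38*z + 21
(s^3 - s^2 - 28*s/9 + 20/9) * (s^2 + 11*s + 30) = s^5 + 10*s^4 + 143*s^3/9 - 62*s^2 - 620*s/9 + 200/3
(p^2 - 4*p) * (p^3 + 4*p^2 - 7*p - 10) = p^5 - 23*p^3 + 18*p^2 + 40*p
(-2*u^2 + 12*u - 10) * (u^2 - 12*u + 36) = -2*u^4 + 36*u^3 - 226*u^2 + 552*u - 360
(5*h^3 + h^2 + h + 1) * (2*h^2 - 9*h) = 10*h^5 - 43*h^4 - 7*h^3 - 7*h^2 - 9*h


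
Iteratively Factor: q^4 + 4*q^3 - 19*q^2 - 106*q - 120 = (q + 2)*(q^3 + 2*q^2 - 23*q - 60) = (q + 2)*(q + 3)*(q^2 - q - 20) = (q - 5)*(q + 2)*(q + 3)*(q + 4)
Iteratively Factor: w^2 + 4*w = (w)*(w + 4)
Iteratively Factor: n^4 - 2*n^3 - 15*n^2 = (n + 3)*(n^3 - 5*n^2) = (n - 5)*(n + 3)*(n^2) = n*(n - 5)*(n + 3)*(n)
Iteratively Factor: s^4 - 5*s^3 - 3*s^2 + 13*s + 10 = (s - 5)*(s^3 - 3*s - 2) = (s - 5)*(s + 1)*(s^2 - s - 2) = (s - 5)*(s + 1)^2*(s - 2)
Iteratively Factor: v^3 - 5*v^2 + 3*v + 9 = (v + 1)*(v^2 - 6*v + 9) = (v - 3)*(v + 1)*(v - 3)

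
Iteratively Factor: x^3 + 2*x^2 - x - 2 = (x + 1)*(x^2 + x - 2) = (x - 1)*(x + 1)*(x + 2)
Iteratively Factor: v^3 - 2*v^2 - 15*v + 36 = (v - 3)*(v^2 + v - 12) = (v - 3)^2*(v + 4)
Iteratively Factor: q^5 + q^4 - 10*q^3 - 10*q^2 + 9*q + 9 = (q + 1)*(q^4 - 10*q^2 + 9) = (q - 3)*(q + 1)*(q^3 + 3*q^2 - q - 3) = (q - 3)*(q + 1)^2*(q^2 + 2*q - 3) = (q - 3)*(q - 1)*(q + 1)^2*(q + 3)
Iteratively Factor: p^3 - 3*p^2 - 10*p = (p + 2)*(p^2 - 5*p) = p*(p + 2)*(p - 5)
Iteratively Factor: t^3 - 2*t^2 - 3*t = (t + 1)*(t^2 - 3*t) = (t - 3)*(t + 1)*(t)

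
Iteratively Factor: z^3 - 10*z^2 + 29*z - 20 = (z - 5)*(z^2 - 5*z + 4) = (z - 5)*(z - 1)*(z - 4)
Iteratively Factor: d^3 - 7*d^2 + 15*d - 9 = (d - 3)*(d^2 - 4*d + 3) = (d - 3)^2*(d - 1)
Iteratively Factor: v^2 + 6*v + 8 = (v + 4)*(v + 2)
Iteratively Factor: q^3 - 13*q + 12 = (q + 4)*(q^2 - 4*q + 3) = (q - 3)*(q + 4)*(q - 1)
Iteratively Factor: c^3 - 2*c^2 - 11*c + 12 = (c - 4)*(c^2 + 2*c - 3) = (c - 4)*(c + 3)*(c - 1)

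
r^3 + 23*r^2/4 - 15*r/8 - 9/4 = (r - 3/4)*(r + 1/2)*(r + 6)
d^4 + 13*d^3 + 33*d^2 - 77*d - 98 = (d - 2)*(d + 1)*(d + 7)^2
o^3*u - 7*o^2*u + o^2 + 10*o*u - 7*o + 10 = (o - 5)*(o - 2)*(o*u + 1)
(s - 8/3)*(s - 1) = s^2 - 11*s/3 + 8/3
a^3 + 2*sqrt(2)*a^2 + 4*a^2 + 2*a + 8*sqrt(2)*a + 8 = (a + 4)*(a + sqrt(2))^2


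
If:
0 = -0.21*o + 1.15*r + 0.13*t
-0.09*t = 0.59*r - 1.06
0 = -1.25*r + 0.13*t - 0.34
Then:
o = 8.09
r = 0.57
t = 8.06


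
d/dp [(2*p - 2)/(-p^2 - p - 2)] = 2*(-p^2 - p + (p - 1)*(2*p + 1) - 2)/(p^2 + p + 2)^2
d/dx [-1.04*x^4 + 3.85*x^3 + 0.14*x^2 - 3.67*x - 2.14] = -4.16*x^3 + 11.55*x^2 + 0.28*x - 3.67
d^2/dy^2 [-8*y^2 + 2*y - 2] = -16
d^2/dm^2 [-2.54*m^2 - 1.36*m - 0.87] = -5.08000000000000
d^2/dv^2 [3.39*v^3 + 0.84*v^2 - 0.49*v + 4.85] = 20.34*v + 1.68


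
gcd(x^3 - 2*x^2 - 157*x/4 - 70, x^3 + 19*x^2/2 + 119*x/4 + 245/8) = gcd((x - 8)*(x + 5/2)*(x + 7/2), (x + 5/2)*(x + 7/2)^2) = x^2 + 6*x + 35/4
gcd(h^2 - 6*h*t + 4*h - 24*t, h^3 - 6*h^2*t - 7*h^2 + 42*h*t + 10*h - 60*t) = -h + 6*t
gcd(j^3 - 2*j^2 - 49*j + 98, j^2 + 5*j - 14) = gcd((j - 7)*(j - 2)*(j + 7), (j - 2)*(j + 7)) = j^2 + 5*j - 14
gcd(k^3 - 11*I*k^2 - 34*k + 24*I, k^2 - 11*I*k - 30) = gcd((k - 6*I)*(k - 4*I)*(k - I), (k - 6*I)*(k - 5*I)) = k - 6*I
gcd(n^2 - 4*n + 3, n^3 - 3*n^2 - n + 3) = n^2 - 4*n + 3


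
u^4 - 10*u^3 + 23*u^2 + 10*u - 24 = (u - 6)*(u - 4)*(u - 1)*(u + 1)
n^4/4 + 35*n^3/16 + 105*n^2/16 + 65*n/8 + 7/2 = (n/4 + 1)*(n + 1)*(n + 7/4)*(n + 2)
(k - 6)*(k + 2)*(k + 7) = k^3 + 3*k^2 - 40*k - 84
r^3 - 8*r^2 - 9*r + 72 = (r - 8)*(r - 3)*(r + 3)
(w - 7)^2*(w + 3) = w^3 - 11*w^2 + 7*w + 147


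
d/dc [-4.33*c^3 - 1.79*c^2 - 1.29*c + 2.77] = -12.99*c^2 - 3.58*c - 1.29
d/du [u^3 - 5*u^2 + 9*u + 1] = 3*u^2 - 10*u + 9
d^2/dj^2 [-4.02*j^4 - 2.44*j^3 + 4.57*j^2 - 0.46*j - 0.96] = -48.24*j^2 - 14.64*j + 9.14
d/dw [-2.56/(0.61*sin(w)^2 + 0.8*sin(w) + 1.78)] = (3.1232*sin(w) + 2.048)*cos(w)/(0.61*sin(w)^2 + 0.8*sin(w) + 1.78)^2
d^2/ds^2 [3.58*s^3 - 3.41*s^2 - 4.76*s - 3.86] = 21.48*s - 6.82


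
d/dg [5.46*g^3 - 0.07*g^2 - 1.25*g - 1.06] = 16.38*g^2 - 0.14*g - 1.25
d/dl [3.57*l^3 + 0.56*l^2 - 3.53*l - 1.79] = 10.71*l^2 + 1.12*l - 3.53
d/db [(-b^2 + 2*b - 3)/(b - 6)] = (-b^2 + 12*b - 9)/(b^2 - 12*b + 36)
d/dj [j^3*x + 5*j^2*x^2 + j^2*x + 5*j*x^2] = x*(3*j^2 + 10*j*x + 2*j + 5*x)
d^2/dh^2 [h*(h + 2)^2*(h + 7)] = 12*h^2 + 66*h + 64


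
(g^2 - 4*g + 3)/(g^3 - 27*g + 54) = (g - 1)/(g^2 + 3*g - 18)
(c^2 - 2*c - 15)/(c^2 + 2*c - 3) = (c - 5)/(c - 1)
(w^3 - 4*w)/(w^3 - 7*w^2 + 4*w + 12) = w*(w + 2)/(w^2 - 5*w - 6)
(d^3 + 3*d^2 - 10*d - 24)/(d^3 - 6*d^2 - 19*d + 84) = (d + 2)/(d - 7)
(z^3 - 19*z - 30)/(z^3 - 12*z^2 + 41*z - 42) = (z^3 - 19*z - 30)/(z^3 - 12*z^2 + 41*z - 42)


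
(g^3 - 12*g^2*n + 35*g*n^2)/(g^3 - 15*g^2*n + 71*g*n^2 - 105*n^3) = g/(g - 3*n)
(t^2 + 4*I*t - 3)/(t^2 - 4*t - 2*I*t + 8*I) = (t^2 + 4*I*t - 3)/(t^2 - 4*t - 2*I*t + 8*I)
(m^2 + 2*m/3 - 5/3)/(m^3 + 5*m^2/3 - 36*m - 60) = (m - 1)/(m^2 - 36)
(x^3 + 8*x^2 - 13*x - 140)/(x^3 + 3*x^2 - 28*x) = (x + 5)/x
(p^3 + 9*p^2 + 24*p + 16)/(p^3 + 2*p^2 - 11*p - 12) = (p + 4)/(p - 3)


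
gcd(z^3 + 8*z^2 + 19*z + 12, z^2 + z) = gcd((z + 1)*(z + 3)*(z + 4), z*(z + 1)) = z + 1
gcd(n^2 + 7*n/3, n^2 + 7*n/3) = n^2 + 7*n/3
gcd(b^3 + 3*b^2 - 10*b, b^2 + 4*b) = b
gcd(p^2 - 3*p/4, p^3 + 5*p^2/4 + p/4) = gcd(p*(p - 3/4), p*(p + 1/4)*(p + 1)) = p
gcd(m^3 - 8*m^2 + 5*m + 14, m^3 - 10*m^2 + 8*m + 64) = 1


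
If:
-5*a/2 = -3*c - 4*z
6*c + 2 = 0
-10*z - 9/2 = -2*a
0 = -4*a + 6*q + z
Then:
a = -28/17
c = -1/3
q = -395/408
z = -53/68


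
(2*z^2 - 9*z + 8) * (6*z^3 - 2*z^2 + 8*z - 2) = 12*z^5 - 58*z^4 + 82*z^3 - 92*z^2 + 82*z - 16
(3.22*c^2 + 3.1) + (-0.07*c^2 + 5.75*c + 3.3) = 3.15*c^2 + 5.75*c + 6.4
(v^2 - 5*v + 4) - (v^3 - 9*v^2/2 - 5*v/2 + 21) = -v^3 + 11*v^2/2 - 5*v/2 - 17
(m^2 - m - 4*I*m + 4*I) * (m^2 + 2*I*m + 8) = m^4 - m^3 - 2*I*m^3 + 16*m^2 + 2*I*m^2 - 16*m - 32*I*m + 32*I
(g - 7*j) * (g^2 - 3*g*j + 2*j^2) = g^3 - 10*g^2*j + 23*g*j^2 - 14*j^3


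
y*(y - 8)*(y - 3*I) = y^3 - 8*y^2 - 3*I*y^2 + 24*I*y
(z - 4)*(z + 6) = z^2 + 2*z - 24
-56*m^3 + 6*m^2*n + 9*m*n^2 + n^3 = (-2*m + n)*(4*m + n)*(7*m + n)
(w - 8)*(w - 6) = w^2 - 14*w + 48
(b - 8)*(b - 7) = b^2 - 15*b + 56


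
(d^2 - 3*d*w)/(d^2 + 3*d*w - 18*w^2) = d/(d + 6*w)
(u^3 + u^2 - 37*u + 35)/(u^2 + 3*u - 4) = (u^2 + 2*u - 35)/(u + 4)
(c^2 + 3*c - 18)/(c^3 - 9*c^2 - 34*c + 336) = (c - 3)/(c^2 - 15*c + 56)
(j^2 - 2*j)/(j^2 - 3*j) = (j - 2)/(j - 3)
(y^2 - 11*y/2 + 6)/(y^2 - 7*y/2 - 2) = (2*y - 3)/(2*y + 1)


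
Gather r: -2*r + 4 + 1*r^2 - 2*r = r^2 - 4*r + 4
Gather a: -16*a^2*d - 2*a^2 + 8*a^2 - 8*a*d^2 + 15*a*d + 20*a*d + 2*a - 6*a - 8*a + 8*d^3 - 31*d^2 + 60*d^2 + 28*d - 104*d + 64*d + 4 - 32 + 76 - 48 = a^2*(6 - 16*d) + a*(-8*d^2 + 35*d - 12) + 8*d^3 + 29*d^2 - 12*d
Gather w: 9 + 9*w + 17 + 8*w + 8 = 17*w + 34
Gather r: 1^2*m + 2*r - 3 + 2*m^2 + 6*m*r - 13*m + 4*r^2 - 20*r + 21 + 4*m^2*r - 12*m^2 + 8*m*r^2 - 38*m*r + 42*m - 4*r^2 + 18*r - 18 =-10*m^2 + 8*m*r^2 + 30*m + r*(4*m^2 - 32*m)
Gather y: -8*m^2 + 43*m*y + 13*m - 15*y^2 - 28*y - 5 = -8*m^2 + 13*m - 15*y^2 + y*(43*m - 28) - 5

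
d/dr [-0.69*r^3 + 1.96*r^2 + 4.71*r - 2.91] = -2.07*r^2 + 3.92*r + 4.71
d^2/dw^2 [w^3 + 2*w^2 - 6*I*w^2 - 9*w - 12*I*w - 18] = 6*w + 4 - 12*I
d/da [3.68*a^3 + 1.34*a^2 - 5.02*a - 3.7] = 11.04*a^2 + 2.68*a - 5.02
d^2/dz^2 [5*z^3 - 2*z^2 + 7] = 30*z - 4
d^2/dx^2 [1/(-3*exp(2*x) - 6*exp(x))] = 2*(-4*(exp(x) + 1)^2 + (exp(x) + 2)*(2*exp(x) + 1))*exp(-x)/(3*(exp(x) + 2)^3)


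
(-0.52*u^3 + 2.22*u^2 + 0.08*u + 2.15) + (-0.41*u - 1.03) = -0.52*u^3 + 2.22*u^2 - 0.33*u + 1.12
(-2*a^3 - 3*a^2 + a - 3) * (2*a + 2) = -4*a^4 - 10*a^3 - 4*a^2 - 4*a - 6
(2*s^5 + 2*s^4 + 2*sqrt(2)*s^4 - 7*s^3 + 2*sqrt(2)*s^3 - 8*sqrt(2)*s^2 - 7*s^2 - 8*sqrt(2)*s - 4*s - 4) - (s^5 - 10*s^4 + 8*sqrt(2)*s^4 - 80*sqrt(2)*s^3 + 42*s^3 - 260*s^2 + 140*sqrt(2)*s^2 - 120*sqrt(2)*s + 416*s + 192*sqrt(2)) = s^5 - 6*sqrt(2)*s^4 + 12*s^4 - 49*s^3 + 82*sqrt(2)*s^3 - 148*sqrt(2)*s^2 + 253*s^2 - 420*s + 112*sqrt(2)*s - 192*sqrt(2) - 4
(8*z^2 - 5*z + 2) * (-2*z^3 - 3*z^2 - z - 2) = -16*z^5 - 14*z^4 + 3*z^3 - 17*z^2 + 8*z - 4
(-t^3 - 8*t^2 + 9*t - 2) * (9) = -9*t^3 - 72*t^2 + 81*t - 18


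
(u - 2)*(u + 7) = u^2 + 5*u - 14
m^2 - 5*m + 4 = (m - 4)*(m - 1)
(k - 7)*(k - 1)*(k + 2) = k^3 - 6*k^2 - 9*k + 14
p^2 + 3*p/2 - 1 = (p - 1/2)*(p + 2)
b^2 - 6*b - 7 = (b - 7)*(b + 1)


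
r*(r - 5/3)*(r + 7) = r^3 + 16*r^2/3 - 35*r/3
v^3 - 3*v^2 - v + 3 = (v - 3)*(v - 1)*(v + 1)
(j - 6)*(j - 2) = j^2 - 8*j + 12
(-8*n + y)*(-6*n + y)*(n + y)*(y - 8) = 48*n^3*y - 384*n^3 + 34*n^2*y^2 - 272*n^2*y - 13*n*y^3 + 104*n*y^2 + y^4 - 8*y^3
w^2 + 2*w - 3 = (w - 1)*(w + 3)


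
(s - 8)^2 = s^2 - 16*s + 64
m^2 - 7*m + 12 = (m - 4)*(m - 3)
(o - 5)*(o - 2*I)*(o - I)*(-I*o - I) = -I*o^4 - 3*o^3 + 4*I*o^3 + 12*o^2 + 7*I*o^2 + 15*o - 8*I*o - 10*I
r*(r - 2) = r^2 - 2*r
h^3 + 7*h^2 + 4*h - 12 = (h - 1)*(h + 2)*(h + 6)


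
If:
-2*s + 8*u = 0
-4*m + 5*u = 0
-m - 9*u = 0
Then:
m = 0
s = 0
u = 0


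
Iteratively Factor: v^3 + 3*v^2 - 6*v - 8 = (v - 2)*(v^2 + 5*v + 4) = (v - 2)*(v + 1)*(v + 4)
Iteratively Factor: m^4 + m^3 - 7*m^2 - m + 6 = (m - 2)*(m^3 + 3*m^2 - m - 3) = (m - 2)*(m + 3)*(m^2 - 1) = (m - 2)*(m - 1)*(m + 3)*(m + 1)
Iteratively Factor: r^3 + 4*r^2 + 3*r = (r)*(r^2 + 4*r + 3) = r*(r + 1)*(r + 3)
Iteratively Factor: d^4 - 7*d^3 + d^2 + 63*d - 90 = (d - 5)*(d^3 - 2*d^2 - 9*d + 18) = (d - 5)*(d - 2)*(d^2 - 9) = (d - 5)*(d - 3)*(d - 2)*(d + 3)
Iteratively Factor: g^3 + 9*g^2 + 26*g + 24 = (g + 2)*(g^2 + 7*g + 12) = (g + 2)*(g + 4)*(g + 3)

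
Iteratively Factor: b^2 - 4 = (b + 2)*(b - 2)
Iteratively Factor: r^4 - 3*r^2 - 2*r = (r)*(r^3 - 3*r - 2) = r*(r + 1)*(r^2 - r - 2) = r*(r - 2)*(r + 1)*(r + 1)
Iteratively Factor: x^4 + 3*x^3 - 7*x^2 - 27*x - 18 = (x + 3)*(x^3 - 7*x - 6) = (x - 3)*(x + 3)*(x^2 + 3*x + 2) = (x - 3)*(x + 2)*(x + 3)*(x + 1)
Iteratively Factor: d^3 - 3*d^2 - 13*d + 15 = (d - 1)*(d^2 - 2*d - 15) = (d - 5)*(d - 1)*(d + 3)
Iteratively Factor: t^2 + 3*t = (t + 3)*(t)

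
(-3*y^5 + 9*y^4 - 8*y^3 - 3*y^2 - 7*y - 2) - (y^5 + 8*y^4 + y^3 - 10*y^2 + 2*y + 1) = -4*y^5 + y^4 - 9*y^3 + 7*y^2 - 9*y - 3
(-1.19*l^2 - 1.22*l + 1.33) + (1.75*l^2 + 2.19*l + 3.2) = 0.56*l^2 + 0.97*l + 4.53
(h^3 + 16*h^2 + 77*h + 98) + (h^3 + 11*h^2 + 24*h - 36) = 2*h^3 + 27*h^2 + 101*h + 62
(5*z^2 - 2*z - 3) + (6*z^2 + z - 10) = 11*z^2 - z - 13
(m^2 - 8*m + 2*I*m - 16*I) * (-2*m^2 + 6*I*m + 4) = -2*m^4 + 16*m^3 + 2*I*m^3 - 8*m^2 - 16*I*m^2 + 64*m + 8*I*m - 64*I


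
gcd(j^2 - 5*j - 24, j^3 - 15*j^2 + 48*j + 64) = j - 8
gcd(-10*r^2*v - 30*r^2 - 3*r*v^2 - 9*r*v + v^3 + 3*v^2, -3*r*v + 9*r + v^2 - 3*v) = 1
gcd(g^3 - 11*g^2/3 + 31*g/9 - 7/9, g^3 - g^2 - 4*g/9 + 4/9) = g - 1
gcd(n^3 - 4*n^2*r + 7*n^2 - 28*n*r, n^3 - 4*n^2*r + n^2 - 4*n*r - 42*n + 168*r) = -n^2 + 4*n*r - 7*n + 28*r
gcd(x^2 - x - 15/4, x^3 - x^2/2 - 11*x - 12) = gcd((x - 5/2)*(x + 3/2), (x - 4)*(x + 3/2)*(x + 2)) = x + 3/2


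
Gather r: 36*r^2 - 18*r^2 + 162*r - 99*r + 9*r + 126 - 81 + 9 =18*r^2 + 72*r + 54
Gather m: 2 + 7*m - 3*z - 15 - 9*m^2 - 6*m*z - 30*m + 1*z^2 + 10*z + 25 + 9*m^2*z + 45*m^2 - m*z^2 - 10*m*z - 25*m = m^2*(9*z + 36) + m*(-z^2 - 16*z - 48) + z^2 + 7*z + 12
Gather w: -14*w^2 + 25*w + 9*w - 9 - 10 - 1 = -14*w^2 + 34*w - 20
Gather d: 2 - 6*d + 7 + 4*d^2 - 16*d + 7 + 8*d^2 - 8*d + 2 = 12*d^2 - 30*d + 18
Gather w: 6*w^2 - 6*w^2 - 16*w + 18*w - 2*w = 0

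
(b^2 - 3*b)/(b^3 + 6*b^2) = (b - 3)/(b*(b + 6))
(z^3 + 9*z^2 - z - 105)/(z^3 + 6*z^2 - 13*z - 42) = (z + 5)/(z + 2)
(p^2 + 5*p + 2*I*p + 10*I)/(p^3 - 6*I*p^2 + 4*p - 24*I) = (p + 5)/(p^2 - 8*I*p - 12)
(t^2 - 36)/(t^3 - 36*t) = 1/t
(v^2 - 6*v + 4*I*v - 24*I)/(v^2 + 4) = (v^2 + v*(-6 + 4*I) - 24*I)/(v^2 + 4)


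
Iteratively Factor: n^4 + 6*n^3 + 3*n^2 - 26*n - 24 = (n + 4)*(n^3 + 2*n^2 - 5*n - 6) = (n + 3)*(n + 4)*(n^2 - n - 2) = (n - 2)*(n + 3)*(n + 4)*(n + 1)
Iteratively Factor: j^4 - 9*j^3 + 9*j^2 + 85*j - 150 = (j - 5)*(j^3 - 4*j^2 - 11*j + 30) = (j - 5)^2*(j^2 + j - 6) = (j - 5)^2*(j + 3)*(j - 2)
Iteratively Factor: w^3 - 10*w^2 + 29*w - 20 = (w - 5)*(w^2 - 5*w + 4) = (w - 5)*(w - 4)*(w - 1)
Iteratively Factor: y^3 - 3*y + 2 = (y + 2)*(y^2 - 2*y + 1) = (y - 1)*(y + 2)*(y - 1)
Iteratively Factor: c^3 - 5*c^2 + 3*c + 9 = (c - 3)*(c^2 - 2*c - 3) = (c - 3)^2*(c + 1)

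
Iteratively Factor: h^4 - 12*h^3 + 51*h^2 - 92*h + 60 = (h - 2)*(h^3 - 10*h^2 + 31*h - 30) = (h - 2)^2*(h^2 - 8*h + 15) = (h - 3)*(h - 2)^2*(h - 5)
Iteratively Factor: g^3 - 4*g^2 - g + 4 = (g - 1)*(g^2 - 3*g - 4) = (g - 4)*(g - 1)*(g + 1)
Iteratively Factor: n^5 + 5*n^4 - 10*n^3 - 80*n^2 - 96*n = (n - 4)*(n^4 + 9*n^3 + 26*n^2 + 24*n) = n*(n - 4)*(n^3 + 9*n^2 + 26*n + 24) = n*(n - 4)*(n + 4)*(n^2 + 5*n + 6) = n*(n - 4)*(n + 2)*(n + 4)*(n + 3)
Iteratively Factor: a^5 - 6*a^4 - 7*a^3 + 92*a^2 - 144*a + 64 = (a - 4)*(a^4 - 2*a^3 - 15*a^2 + 32*a - 16) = (a - 4)*(a - 1)*(a^3 - a^2 - 16*a + 16) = (a - 4)*(a - 1)^2*(a^2 - 16) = (a - 4)^2*(a - 1)^2*(a + 4)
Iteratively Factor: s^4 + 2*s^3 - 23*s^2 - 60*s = (s - 5)*(s^3 + 7*s^2 + 12*s) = s*(s - 5)*(s^2 + 7*s + 12) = s*(s - 5)*(s + 3)*(s + 4)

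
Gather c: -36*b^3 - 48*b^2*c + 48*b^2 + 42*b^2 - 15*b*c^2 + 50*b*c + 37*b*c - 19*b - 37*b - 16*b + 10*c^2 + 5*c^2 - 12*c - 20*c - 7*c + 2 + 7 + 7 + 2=-36*b^3 + 90*b^2 - 72*b + c^2*(15 - 15*b) + c*(-48*b^2 + 87*b - 39) + 18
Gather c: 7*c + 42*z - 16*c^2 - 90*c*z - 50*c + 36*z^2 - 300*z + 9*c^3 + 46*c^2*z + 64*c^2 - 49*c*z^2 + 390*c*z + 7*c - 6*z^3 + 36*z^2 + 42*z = 9*c^3 + c^2*(46*z + 48) + c*(-49*z^2 + 300*z - 36) - 6*z^3 + 72*z^2 - 216*z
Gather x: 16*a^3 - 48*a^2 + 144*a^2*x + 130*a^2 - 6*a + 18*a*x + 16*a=16*a^3 + 82*a^2 + 10*a + x*(144*a^2 + 18*a)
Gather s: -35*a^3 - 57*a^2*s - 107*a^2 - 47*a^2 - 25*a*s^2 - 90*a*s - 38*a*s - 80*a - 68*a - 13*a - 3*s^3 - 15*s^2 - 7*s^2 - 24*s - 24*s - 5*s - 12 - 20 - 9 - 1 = -35*a^3 - 154*a^2 - 161*a - 3*s^3 + s^2*(-25*a - 22) + s*(-57*a^2 - 128*a - 53) - 42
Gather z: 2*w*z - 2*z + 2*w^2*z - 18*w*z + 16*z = z*(2*w^2 - 16*w + 14)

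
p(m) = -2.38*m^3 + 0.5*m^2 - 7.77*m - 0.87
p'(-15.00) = -1629.27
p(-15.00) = 8260.68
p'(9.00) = -577.11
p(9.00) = -1765.32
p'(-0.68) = -11.75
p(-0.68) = 5.39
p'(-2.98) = -74.16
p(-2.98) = 89.71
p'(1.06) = -14.73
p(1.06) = -11.38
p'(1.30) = -18.54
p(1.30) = -15.35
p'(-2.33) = -48.86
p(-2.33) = 50.05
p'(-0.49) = -9.97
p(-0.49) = 3.34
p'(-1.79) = -32.44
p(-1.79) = 28.29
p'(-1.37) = -22.54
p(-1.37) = 16.83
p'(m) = -7.14*m^2 + 1.0*m - 7.77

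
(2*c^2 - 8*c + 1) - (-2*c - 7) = 2*c^2 - 6*c + 8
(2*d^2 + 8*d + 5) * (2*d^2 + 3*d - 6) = 4*d^4 + 22*d^3 + 22*d^2 - 33*d - 30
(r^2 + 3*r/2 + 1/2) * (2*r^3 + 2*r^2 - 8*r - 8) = 2*r^5 + 5*r^4 - 4*r^3 - 19*r^2 - 16*r - 4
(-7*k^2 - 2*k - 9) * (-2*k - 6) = 14*k^3 + 46*k^2 + 30*k + 54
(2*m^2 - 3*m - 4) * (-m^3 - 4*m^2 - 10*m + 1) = -2*m^5 - 5*m^4 - 4*m^3 + 48*m^2 + 37*m - 4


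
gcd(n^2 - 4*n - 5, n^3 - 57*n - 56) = n + 1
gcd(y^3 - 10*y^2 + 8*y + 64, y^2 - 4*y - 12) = y + 2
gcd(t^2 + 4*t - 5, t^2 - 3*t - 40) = t + 5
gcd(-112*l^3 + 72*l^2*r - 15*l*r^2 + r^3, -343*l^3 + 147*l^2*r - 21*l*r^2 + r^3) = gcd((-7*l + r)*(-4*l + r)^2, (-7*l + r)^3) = -7*l + r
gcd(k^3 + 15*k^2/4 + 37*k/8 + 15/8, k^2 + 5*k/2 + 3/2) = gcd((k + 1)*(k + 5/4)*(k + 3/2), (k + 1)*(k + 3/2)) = k^2 + 5*k/2 + 3/2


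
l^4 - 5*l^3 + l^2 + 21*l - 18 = (l - 3)^2*(l - 1)*(l + 2)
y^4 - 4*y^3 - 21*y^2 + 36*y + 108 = (y - 6)*(y - 3)*(y + 2)*(y + 3)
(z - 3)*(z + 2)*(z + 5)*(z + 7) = z^4 + 11*z^3 + 17*z^2 - 107*z - 210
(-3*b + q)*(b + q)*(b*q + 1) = -3*b^3*q - 2*b^2*q^2 - 3*b^2 + b*q^3 - 2*b*q + q^2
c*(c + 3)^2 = c^3 + 6*c^2 + 9*c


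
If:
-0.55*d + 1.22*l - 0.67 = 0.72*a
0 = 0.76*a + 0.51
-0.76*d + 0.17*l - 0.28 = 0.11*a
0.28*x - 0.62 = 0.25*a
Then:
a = -0.67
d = -0.26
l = 0.03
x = 1.62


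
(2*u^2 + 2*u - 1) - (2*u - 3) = 2*u^2 + 2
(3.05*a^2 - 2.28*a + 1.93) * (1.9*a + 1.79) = 5.795*a^3 + 1.1275*a^2 - 0.4142*a + 3.4547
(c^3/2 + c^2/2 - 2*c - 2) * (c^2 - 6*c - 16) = c^5/2 - 5*c^4/2 - 13*c^3 + 2*c^2 + 44*c + 32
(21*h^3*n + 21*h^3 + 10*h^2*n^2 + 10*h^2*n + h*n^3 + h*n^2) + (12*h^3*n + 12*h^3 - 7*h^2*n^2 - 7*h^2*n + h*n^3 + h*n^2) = 33*h^3*n + 33*h^3 + 3*h^2*n^2 + 3*h^2*n + 2*h*n^3 + 2*h*n^2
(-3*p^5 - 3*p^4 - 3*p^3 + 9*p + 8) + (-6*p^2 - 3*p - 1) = -3*p^5 - 3*p^4 - 3*p^3 - 6*p^2 + 6*p + 7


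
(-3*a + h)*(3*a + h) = -9*a^2 + h^2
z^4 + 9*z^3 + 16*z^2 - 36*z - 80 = (z - 2)*(z + 2)*(z + 4)*(z + 5)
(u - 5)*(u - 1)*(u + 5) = u^3 - u^2 - 25*u + 25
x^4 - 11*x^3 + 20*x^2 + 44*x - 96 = (x - 8)*(x - 3)*(x - 2)*(x + 2)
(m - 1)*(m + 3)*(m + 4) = m^3 + 6*m^2 + 5*m - 12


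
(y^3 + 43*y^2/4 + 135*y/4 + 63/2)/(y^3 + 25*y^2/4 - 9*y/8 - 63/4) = 2*(y + 3)/(2*y - 3)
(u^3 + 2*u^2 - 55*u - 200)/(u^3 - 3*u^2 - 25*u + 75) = (u^2 - 3*u - 40)/(u^2 - 8*u + 15)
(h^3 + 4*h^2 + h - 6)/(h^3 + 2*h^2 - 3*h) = (h + 2)/h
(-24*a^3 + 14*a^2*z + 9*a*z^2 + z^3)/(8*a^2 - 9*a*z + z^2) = (24*a^2 + 10*a*z + z^2)/(-8*a + z)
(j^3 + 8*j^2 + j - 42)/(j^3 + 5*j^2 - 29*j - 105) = (j - 2)/(j - 5)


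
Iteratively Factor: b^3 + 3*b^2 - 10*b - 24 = (b - 3)*(b^2 + 6*b + 8) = (b - 3)*(b + 2)*(b + 4)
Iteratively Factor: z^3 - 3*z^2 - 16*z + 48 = (z - 3)*(z^2 - 16) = (z - 4)*(z - 3)*(z + 4)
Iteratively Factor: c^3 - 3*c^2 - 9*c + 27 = (c + 3)*(c^2 - 6*c + 9) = (c - 3)*(c + 3)*(c - 3)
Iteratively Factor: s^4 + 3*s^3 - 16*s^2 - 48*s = (s)*(s^3 + 3*s^2 - 16*s - 48) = s*(s - 4)*(s^2 + 7*s + 12) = s*(s - 4)*(s + 3)*(s + 4)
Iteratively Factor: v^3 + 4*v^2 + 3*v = (v)*(v^2 + 4*v + 3) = v*(v + 1)*(v + 3)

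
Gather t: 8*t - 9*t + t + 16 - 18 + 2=0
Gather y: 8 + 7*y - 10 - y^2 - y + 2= -y^2 + 6*y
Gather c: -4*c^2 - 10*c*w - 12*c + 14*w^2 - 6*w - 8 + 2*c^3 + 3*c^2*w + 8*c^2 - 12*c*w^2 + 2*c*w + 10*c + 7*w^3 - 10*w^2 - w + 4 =2*c^3 + c^2*(3*w + 4) + c*(-12*w^2 - 8*w - 2) + 7*w^3 + 4*w^2 - 7*w - 4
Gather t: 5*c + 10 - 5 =5*c + 5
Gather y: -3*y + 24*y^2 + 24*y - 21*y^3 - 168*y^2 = -21*y^3 - 144*y^2 + 21*y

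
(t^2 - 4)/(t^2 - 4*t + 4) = (t + 2)/(t - 2)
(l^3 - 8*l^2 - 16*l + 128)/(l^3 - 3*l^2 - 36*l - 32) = (l - 4)/(l + 1)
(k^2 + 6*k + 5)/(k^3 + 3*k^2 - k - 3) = (k + 5)/(k^2 + 2*k - 3)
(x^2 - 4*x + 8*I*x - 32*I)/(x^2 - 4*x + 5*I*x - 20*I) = (x + 8*I)/(x + 5*I)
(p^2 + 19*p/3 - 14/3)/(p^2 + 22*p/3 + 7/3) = (3*p - 2)/(3*p + 1)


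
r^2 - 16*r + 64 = (r - 8)^2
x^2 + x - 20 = (x - 4)*(x + 5)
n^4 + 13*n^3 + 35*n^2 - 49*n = n*(n - 1)*(n + 7)^2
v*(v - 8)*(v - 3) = v^3 - 11*v^2 + 24*v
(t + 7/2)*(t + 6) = t^2 + 19*t/2 + 21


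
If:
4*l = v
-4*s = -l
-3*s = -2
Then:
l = 8/3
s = 2/3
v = 32/3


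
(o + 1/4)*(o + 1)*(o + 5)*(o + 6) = o^4 + 49*o^3/4 + 44*o^2 + 161*o/4 + 15/2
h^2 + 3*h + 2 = (h + 1)*(h + 2)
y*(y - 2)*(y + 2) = y^3 - 4*y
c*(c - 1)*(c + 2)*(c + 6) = c^4 + 7*c^3 + 4*c^2 - 12*c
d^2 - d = d*(d - 1)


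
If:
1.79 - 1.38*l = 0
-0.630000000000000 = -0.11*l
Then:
No Solution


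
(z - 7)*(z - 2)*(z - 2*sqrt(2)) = z^3 - 9*z^2 - 2*sqrt(2)*z^2 + 14*z + 18*sqrt(2)*z - 28*sqrt(2)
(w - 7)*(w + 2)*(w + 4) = w^3 - w^2 - 34*w - 56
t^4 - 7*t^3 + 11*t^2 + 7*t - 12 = (t - 4)*(t - 3)*(t - 1)*(t + 1)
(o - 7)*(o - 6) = o^2 - 13*o + 42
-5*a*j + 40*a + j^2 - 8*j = (-5*a + j)*(j - 8)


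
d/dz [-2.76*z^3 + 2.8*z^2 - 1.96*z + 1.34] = -8.28*z^2 + 5.6*z - 1.96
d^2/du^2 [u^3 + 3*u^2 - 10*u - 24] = 6*u + 6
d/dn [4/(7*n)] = -4/(7*n^2)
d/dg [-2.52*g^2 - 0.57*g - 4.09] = -5.04*g - 0.57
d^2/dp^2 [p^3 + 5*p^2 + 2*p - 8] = 6*p + 10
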